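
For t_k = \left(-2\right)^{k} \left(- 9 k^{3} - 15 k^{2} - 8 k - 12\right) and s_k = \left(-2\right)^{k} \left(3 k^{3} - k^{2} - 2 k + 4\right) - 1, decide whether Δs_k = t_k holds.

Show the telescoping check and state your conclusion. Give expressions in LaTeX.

Valid — Δs_k = t_k.

s_(k+1) = (-2)**(k + 1)*(-2*k + 3*(k + 1)**3 - (k + 1)**2 + 2) - 1
s_(k+1) − s_k = (-2)**k*(-9*k**3 - 15*k**2 - 8*k - 12)
(s_(k+1) − s_k) − t_k = 0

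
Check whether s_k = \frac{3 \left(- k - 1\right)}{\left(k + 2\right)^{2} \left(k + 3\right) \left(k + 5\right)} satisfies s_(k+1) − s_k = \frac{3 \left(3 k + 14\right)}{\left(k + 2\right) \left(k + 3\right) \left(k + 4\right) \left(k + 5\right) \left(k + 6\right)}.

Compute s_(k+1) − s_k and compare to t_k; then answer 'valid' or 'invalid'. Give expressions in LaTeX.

s_(k+1) = 3*(-k - 2)/((k + 3)**2*(k + 4)*(k + 6))
s_(k+1) − s_k = 3*(3*k**3 + 25*k**2 + 58*k + 32)/(k**7 + 25*k**6 + 261*k**5 + 1475*k**4 + 4874*k**3 + 9420*k**2 + 9864*k + 4320)
(s_(k+1) − s_k) − t_k = 6*(-2*k**2 - 15*k - 26)/(k**7 + 25*k**6 + 261*k**5 + 1475*k**4 + 4874*k**3 + 9420*k**2 + 9864*k + 4320)

Invalid: residual \frac{6 \left(- 2 k^{2} - 15 k - 26\right)}{k^{7} + 25 k^{6} + 261 k^{5} + 1475 k^{4} + 4874 k^{3} + 9420 k^{2} + 9864 k + 4320} ≠ 0.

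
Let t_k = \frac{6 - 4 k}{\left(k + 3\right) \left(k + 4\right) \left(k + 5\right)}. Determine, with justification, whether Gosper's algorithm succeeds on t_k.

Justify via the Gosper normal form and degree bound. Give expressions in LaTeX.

t_(k+1)/t_k = (k + 3)*(2*k - 1)/((k + 6)*(2*k - 3)).
A = k + 3, B = k + 6, C = k - 3/2.
Set up (k + 3)·f(k+1) − (k + 5)·f(k) − (k - 3/2) = 0.
Degrees (1,1,1) ⇒ d ≤ 2.
Solve for f: f(k) = k*(k - 9)/16 (degree 2 ≤ 2).
So s_k = (B(k−1)f/C)·t_k = (k*(k - 9)*(k + 5)/(8*(2*k - 3)))·t_k = -k*(k - 9)/(4*(k + 3)*(k + 4)).
Δs = 2*(3 - 2*k)/(k**3 + 12*k**2 + 47*k + 60), as required.

Yes. s_k = - \frac{k \left(k - 9\right)}{4 \left(k + 3\right) \left(k + 4\right)}.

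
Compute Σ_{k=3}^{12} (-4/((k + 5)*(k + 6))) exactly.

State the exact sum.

Compute t_(k+1)/t_k: get (k + 5)/(k + 7).
A = k + 5, B = k + 7, C = 1.
Solve (k + 5)·f(k+1) − (k + 6)·f(k) = 1.
deg f ≤ 1 (via 1,1,0).
Coefficient equations give f(k) = k/5.
R(k) = B(k−1)·f(k)/C(k) = k*(k + 6)/5; s_k = R·t_k = -4*k/(5*k + 25).
Δs = -4/(k**2 + 11*k + 30), as required.
Sum = s_(13) − s_(3); s_(13) = -26/45, s_(3) = -3/10 ⇒ -5/18.

Σ = -5/18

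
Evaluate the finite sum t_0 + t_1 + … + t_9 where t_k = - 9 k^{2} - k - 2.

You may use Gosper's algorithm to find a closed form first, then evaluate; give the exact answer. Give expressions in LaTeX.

r(k) = (k + 9*(k + 1)**2 + 3)/(9*k**2 + k + 2) after simplifying.
Take A(k)=1, B(k)=1, C(k)=k**2 + k/9 + 2/9.
Key eq: (1)·f(k+1) = (1)·f(k) + (k**2 + k/9 + 2/9).
From deg A=0, deg B=0, deg C=2: d=3.
A polynomial solution: f(k) = k*(3*k**2 - 4*k + 3)/9.
Get s_k = R·t_k = k*(-3*k**2 + 4*k - 3) with R(k) = B(k−1)f(k)/C(k) = k*(3*k**2 - 4*k + 3)/(9*k**2 + k + 2).
Verify: -9*k**2 - k - 2 matches t_k.
Σ_(k=0)^(9) t_k = s_(10) − s_(0) = -2630 − (0) = -2630.

Σ = -2630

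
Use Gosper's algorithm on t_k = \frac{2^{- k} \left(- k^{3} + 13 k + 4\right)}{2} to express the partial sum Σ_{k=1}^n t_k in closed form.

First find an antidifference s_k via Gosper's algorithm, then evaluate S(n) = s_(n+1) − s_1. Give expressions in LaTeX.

S(n) = 2^{- n - 1} \left(2^{n + 2} + n^{3} + 6 n^{2} + 5 n - 4\right)

The ratio is (13*k - (k + 1)**3 + 17)/(2*(-k**3 + 13*k + 4)).
Take A(k)=1/2, B(k)=1, C(k)=k**3 - 13*k - 4.
Set up (1/2)·f(k+1) − (1)·f(k) − (k**3 - 13*k - 4) = 0.
deg f ≤ 3 (via 0,0,3).
Match coefficients ⇒ f(k) = -2*(k**3 + 3*k**2 - 4*k - 4).
So s_k = (B(k−1)f/C)·t_k = (-2*(k**3 + 3*k**2 - 4*k - 4)/(k**3 - 13*k - 4))·t_k = (k**3 + 3*k**2 - 4*k - 4)/2**k.
s_(k+1) − s_k = (-k**3 + 13*k + 4)/(2*2**k) = t_k.
Evaluate: s_(n+1) = 2**(-n - 1)*(n**3 + 6*n**2 + 5*n - 4); subtract s_(1) = -2 ⇒ S(n) = 2**(-n - 1)*(2**(n + 2) + n**3 + 6*n**2 + 5*n - 4).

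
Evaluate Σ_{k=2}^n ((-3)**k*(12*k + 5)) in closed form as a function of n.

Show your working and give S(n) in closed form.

The ratio is 3*(-12*k - 17)/(12*k + 5).
So A=-3 and B=1, with C=k + 5/12.
Key eq: (-3)·f(k+1) = (1)·f(k) + (k + 5/12).
deg f ≤ 1 (via 0,0,1).
Match coefficients ⇒ f(k) = -(3*k - 1)/12.
Certificate R = B(k−1)f/C = -(3*k - 1)/(12*k + 5) gives s_k = (-3)**k*(1 - 3*k).
Δs = (-3)**k*(12*k + 5), as required.
Telescope: S(n) = s_(n+1) − s_(2) = 3*(-3)**n*(3*n + 2) − (-45) = 9*(-3)**n*n + 6*(-3)**n + 45.

S(n) = 9*(-3)**n*n + 6*(-3)**n + 45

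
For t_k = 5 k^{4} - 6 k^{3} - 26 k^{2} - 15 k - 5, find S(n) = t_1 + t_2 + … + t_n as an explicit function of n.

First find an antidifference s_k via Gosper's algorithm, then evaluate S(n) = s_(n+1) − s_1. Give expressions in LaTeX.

Ratio r(k) = (5*k**4 + 14*k**3 - 14*k**2 - 65*k - 47)/(5*k**4 - 6*k**3 - 26*k**2 - 15*k - 5).
A = 1, B = 1, C = k**4 - 6*k**3/5 - 26*k**2/5 - 3*k - 1.
Set up (1)·f(k+1) − (1)·f(k) − (k**4 - 6*k**3/5 - 26*k**2/5 - 3*k - 1) = 0.
deg f ≤ 5 (via 0,0,4).
Coefficient equations give f(k) = k*(k**4 - 4*k**3 - 4*k**2 + 4*k - 2)/5.
So s_k = (B(k−1)f/C)·t_k = (k*(k**4 - 4*k**3 - 4*k**2 + 4*k - 2)/(5*k**4 - 6*k**3 - 26*k**2 - 15*k - 5))·t_k = k*(k**4 - 4*k**3 - 4*k**2 + 4*k - 2).
Check: Δs_k = 5*k**4 - 6*k**3 - 26*k**2 - 15*k - 5. ✓
s_(n+1) = n**5 + n**4 - 10*n**3 - 22*n**2 - 17*n - 5 and s_(1) = -5, so S(n) = n*(n**4 + n**3 - 10*n**2 - 22*n - 17).

S(n) = n \left(n^{4} + n^{3} - 10 n^{2} - 22 n - 17\right)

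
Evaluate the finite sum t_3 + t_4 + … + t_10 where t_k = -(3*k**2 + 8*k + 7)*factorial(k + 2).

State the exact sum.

r(k) = (k + 3)*(8*k + 3*(k + 1)**2 + 15)/(3*k**2 + 8*k + 7) after simplifying.
Take A(k)=k + 3, B(k)=1, C(k)=k**2 + 8*k/3 + 7/3.
Key eq: (k + 3)·f(k+1) = (1)·f(k) + (k**2 + 8*k/3 + 7/3).
Bound: deg f ≤ 1.
Match coefficients ⇒ f(k) = (3*k - 1)/3.
R(k) = B(k−1)·f(k)/C(k) = (3*k - 1)/(3*k**2 + 8*k + 7); s_k = R·t_k = -(3*k - 1)*factorial(k + 2).
s_(k+1) − s_k = -(3*k**2 + 8*k + 7)*factorial(k + 2) = t_k.
Sum = s_(11) − s_(3); s_(11) = -199264665600, s_(3) = -960 ⇒ -199264664640.

Σ = -199264664640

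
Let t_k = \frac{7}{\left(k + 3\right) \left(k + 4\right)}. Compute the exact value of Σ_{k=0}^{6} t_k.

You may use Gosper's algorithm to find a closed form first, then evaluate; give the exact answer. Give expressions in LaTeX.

Σ = 49/30

Compute t_(k+1)/t_k: get (k + 3)/(k + 5).
So A=k + 3 and B=k + 5, with C=1.
f must satisfy (k + 3)·f(k+1) − (k + 4)·f(k) = 1.
From deg A=1, deg B=1, deg C=0: d=1.
Match coefficients ⇒ f(k) = k/3.
Certificate R = B(k−1)f/C = k*(k + 4)/3 gives s_k = 7*k/(3*(k + 3)).
s_(k+1) − s_k = 7/(k**2 + 7*k + 12) = t_k.
Evaluate s at k=7 and k=0: 49/30 and 0; difference 49/30.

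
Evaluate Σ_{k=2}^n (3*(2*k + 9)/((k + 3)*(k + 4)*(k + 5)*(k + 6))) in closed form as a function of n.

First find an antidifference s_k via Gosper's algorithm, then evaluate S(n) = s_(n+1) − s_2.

S(n) = 3*(n**2 + 10*n - 11)/(35*(n**2 + 10*n + 24))

Compute t_(k+1)/t_k: get (k + 3)*(2*k + 11)/((k + 7)*(2*k + 9)).
Gosper form: A/B · C(k+1)/C(k) with A=k + 3, B=k + 7, C=k + 9/2.
f must satisfy (k + 3)·f(k+1) − (k + 6)·f(k) = k + 9/2.
Bound: deg f ≤ 3.
Solve for f: f(k) = k*(k + 4)*(k + 8)/30 (degree 3 ≤ 3).
R(k) = B(k−1)·f(k)/C(k) = k*(k + 4)*(k + 6)*(k + 8)/(15*(2*k + 9)); s_k = R·t_k = k*(k + 8)/(5*(k**2 + 8*k + 15)).
Δs = 3*(2*k + 9)/(k**4 + 18*k**3 + 119*k**2 + 342*k + 360), as required.
Telescope: S(n) = s_(n+1) − s_(2) = (n**2 + 10*n + 9)/(5*(n**2 + 10*n + 24)) − (4/35) = 3*(n**2 + 10*n - 11)/(35*(n**2 + 10*n + 24)).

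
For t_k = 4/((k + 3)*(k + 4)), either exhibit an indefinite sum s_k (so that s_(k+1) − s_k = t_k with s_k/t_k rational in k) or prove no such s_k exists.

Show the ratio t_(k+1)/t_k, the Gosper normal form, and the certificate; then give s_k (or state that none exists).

The ratio is (k + 3)/(k + 5).
Factor: A=k + 3; B=k + 5; C=1.
Need (k + 3)·f(k+1) − (k + 4)·f(k) = 1.
From deg A=1, deg B=1, deg C=0: d=1.
Match coefficients ⇒ f(k) = k/3.
So s_k = (B(k−1)f/C)·t_k = (k*(k + 4)/3)·t_k = 4*k/(3*(k + 3)).
Verify: 4/(k**2 + 7*k + 12) matches t_k.

s_k = 4*k/(3*(k + 3))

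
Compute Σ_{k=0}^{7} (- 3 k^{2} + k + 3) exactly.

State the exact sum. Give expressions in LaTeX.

Ratio r(k) = (k - 3*(k + 1)**2 + 4)/(-3*k**2 + k + 3).
A = 1, B = 1, C = k**2 - k/3 - 1.
Key eq: (1)·f(k+1) = (1)·f(k) + (k**2 - k/3 - 1).
Degrees (0,0,2) ⇒ d ≤ 3.
Match coefficients ⇒ f(k) = k*(k**2 - 2*k - 2)/3.
R(k) = B(k−1)·f(k)/C(k) = k*(k**2 - 2*k - 2)/(3*k**2 - k - 3); s_k = R·t_k = k*(-k**2 + 2*k + 2).
s_(k+1) − s_k = -3*k**2 + k + 3 = t_k.
Σ_(k=0)^(7) t_k = s_(8) − s_(0) = -368 − (0) = -368.

Σ = -368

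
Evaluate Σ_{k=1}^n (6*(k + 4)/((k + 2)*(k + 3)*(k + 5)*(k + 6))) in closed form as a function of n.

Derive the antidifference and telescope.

S(n) = n*(n + 9)/(6*(n**2 + 9*n + 18))

The ratio is (k + 2)*(k + 5)**2/((k + 4)**2*(k + 7)).
A = k + 2, B = k + 7, C = k**2 + 8*k + 16.
Solve (k + 2)·f(k+1) − (k + 6)·f(k) = k**2 + 8*k + 16.
From deg A=1, deg B=1, deg C=2: d=4.
Solve for f: f(k) = k*(k + 3)*(k + 4)*(k + 7)/20 (degree 4 ≤ 4).
Get s_k = R·t_k = 3*k*(k + 7)/(10*(k**2 + 7*k + 10)) with R(k) = B(k−1)f(k)/C(k) = k*(k + 3)*(k + 6)*(k + 7)/(20*(k + 4)).
Verify: 6*(k + 4)/(k**4 + 16*k**3 + 91*k**2 + 216*k + 180) matches t_k.
Telescope: S(n) = s_(n+1) − s_(1) = 3*(n**2 + 9*n + 8)/(10*(n**2 + 9*n + 18)) − (2/15) = n*(n + 9)/(6*(n**2 + 9*n + 18)).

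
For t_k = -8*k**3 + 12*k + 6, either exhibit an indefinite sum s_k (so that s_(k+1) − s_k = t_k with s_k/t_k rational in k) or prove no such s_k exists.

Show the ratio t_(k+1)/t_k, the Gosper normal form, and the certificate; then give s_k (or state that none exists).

s_k = 2*k**2*(-k**2 + 2*k + 2)

t_(k+1)/t_k = (6*k - 4*(k + 1)**3 + 9)/(-4*k**3 + 6*k + 3).
A = 1, B = 1, C = k**3 - 3*k/2 - 3/4.
Need (1)·f(k+1) − (1)·f(k) = k**3 - 3*k/2 - 3/4.
Bound: deg f ≤ 4.
Match coefficients ⇒ f(k) = k**2*(k**2 - 2*k - 2)/4.
R(k) = B(k−1)·f(k)/C(k) = k**2*(k**2 - 2*k - 2)/(4*k**3 - 6*k - 3); s_k = R·t_k = 2*k**2*(-k**2 + 2*k + 2).
Δs = -8*k**3 + 12*k + 6, as required.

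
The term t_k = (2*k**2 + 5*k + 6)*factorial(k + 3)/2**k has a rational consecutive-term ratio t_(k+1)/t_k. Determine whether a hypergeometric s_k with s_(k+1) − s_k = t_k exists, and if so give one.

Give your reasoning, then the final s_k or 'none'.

s_k = 2**(1 - k)*(2*k - 1)*factorial(k + 3)

Step 1: r(k) = (k + 4)*(5*k + 2*(k + 1)**2 + 11)/(2*(2*k**2 + 5*k + 6)).
A = k/2 + 2, B = 1, C = k**2 + 5*k/2 + 3.
Need (k/2 + 2)·f(k+1) − (1)·f(k) = k**2 + 5*k/2 + 3.
deg f ≤ 1 (via 1,0,2).
Solve for f: f(k) = 2*k - 1 (degree 1 ≤ 1).
So s_k = (B(k−1)f/C)·t_k = (2*(2*k - 1)/(2*k**2 + 5*k + 6))·t_k = 2**(1 - k)*(2*k - 1)*factorial(k + 3).
Verify: (2*k**2 + 5*k + 6)*factorial(k + 3)/2**k matches t_k.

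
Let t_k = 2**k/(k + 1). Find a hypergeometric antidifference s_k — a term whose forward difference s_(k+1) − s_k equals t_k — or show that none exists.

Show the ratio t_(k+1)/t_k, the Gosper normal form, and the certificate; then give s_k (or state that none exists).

Compute t_(k+1)/t_k: get 2*(k + 1)/(k + 2).
Factor: A=2*k + 2; B=k + 2; C=1.
f must satisfy (2*k + 2)·f(k+1) − (k + 1)·f(k) = 1.
From deg A=1, deg B=1, deg C=0: d=-1.
Negative degree bound (-1): no f exists, t_k not Gosper-summable.

not Gosper-summable; s_k does not exist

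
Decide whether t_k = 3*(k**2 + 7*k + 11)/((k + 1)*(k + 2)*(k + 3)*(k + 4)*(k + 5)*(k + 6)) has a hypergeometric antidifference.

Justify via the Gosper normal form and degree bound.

Compute t_(k+1)/t_k: get (k + 1)*(7*k + (k + 1)**2 + 18)/((k + 7)*(k**2 + 7*k + 11)).
Factor: A=k + 1; B=k + 7; C=k**2 + 7*k + 11.
Solve (k + 1)·f(k+1) − (k + 6)·f(k) = k**2 + 7*k + 11.
Degrees (1,1,2) ⇒ d ≤ 5.
Coefficient equations give f(k) = k*(k + 2)*(k + 4)*(k**2 + 9*k + 23)/45.
Then R = B(k−1)f/C = k*(k + 2)*(k + 4)*(k + 6)*(k**2 + 9*k + 23)/(45*(k**2 + 7*k + 11)), so s_k = R(k)·t_k = k*(k**2 + 9*k + 23)/(15*(k**3 + 9*k**2 + 23*k + 15)).
Δs = 3*(k**2 + 7*k + 11)/(k**6 + 21*k**5 + 175*k**4 + 735*k**3 + 1624*k**2 + 1764*k + 720), as required.

Yes. s_k = k*(k**2 + 9*k + 23)/(15*(k**3 + 9*k**2 + 23*k + 15)).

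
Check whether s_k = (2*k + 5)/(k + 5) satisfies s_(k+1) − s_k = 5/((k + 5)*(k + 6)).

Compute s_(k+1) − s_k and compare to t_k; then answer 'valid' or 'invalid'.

s_(k+1) = (2*k + 7)/(k + 6)
s_(k+1) − s_k = 5/(k**2 + 11*k + 30)
(s_(k+1) − s_k) − t_k = 0

valid; difference matches t_k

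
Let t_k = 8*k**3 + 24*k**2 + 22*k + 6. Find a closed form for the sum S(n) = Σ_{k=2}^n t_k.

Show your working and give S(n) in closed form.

The ratio is (2*k**2 + 9*k + 10)/(2*k**2 + 3*k + 1).
Take A(k)=1, B(k)=1, C(k)=k**3 + 3*k**2 + 11*k/4 + 3/4.
Key eq: (1)·f(k+1) = (1)·f(k) + (k**3 + 3*k**2 + 11*k/4 + 3/4).
From deg A=0, deg B=0, deg C=3: d=4.
Coefficient equations give f(k) = k*(k + 1)*(2*k**2 + 2*k - 1)/8.
So s_k = (B(k−1)f/C)·t_k = (k*(2*k**2 + 2*k - 1)/(2*(2*k + 1)*(2*k + 3)))·t_k = k*(2*k**3 + 4*k**2 + k - 1).
Check: Δs_k = 8*k**3 + 24*k**2 + 22*k + 6. ✓
s_(n+1) = 2*n**4 + 12*n**3 + 25*n**2 + 21*n + 6 and s_(2) = 66, so S(n) = 2*n**4 + 12*n**3 + 25*n**2 + 21*n - 60.

S(n) = 2*n**4 + 12*n**3 + 25*n**2 + 21*n - 60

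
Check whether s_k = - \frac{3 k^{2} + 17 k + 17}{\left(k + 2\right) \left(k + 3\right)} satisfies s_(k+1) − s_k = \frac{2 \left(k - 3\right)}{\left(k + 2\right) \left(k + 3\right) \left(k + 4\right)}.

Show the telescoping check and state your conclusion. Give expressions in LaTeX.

Valid — Δs_k = t_k.

s_(k+1) = (-17*k - 3*(k + 1)**2 - 34)/((k + 3)*(k + 4))
s_(k+1) − s_k = 2*(k - 3)/(k**3 + 9*k**2 + 26*k + 24)
(s_(k+1) − s_k) − t_k = 0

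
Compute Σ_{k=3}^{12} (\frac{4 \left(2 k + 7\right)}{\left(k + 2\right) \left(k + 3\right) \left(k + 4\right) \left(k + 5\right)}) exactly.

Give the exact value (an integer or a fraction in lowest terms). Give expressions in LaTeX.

Σ = 176/1785

t_(k+1)/t_k = (k + 2)*(2*k + 9)/((k + 6)*(2*k + 7)).
Normal form (A,B,C) = (k + 2, k + 6, k + 7/2).
Solve (k + 2)·f(k+1) − (k + 5)·f(k) = k + 7/2.
deg f ≤ 3 (via 1,1,1).
A polynomial solution: f(k) = k*(k + 3)*(k + 6)/16.
R(k) = B(k−1)·f(k)/C(k) = k*(k + 3)*(k + 5)*(k + 6)/(8*(2*k + 7)); s_k = R·t_k = k*(k + 6)/(2*(k**2 + 6*k + 8)).
Δs = 4*(2*k + 7)/(k**4 + 14*k**3 + 71*k**2 + 154*k + 120), as required.
Telescoping: Σ = s_(13) − s_(3) = 247/510 − (27/70) = 176/1785.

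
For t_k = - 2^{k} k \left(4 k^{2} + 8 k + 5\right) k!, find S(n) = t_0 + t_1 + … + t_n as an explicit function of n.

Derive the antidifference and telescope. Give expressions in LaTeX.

S(n) = - 4 \cdot 2^{n} n^{3} n! - 10 \cdot 2^{n} n^{2} n! - 4 \cdot 2^{n} n n! + 2 \cdot 2^{n} n! - 2

Step 1: r(k) = (k + 1)**2*(16*k + 8*(k + 1)**2 + 26)/(k*(4*k**2 + 8*k + 5)).
Take A(k)=2*k + 2, B(k)=1, C(k)=k**3 + 2*k**2 + 5*k/4.
Need (2*k + 2)·f(k+1) − (1)·f(k) = k**3 + 2*k**2 + 5*k/4.
Degrees (1,0,3) ⇒ d ≤ 2.
Solve for f: f(k) = (2*k**2 - k - 2)/4 (degree 2 ≤ 2).
Get s_k = R·t_k = 2**k*(-2*k**2 + k + 2)*factorial(k) with R(k) = B(k−1)f(k)/C(k) = (2*k**2 - k - 2)/(k*(4*k**2 + 8*k + 5)).
s_(k+1) − s_k = -2**k*k*(4*k**2 + 8*k + 5)*factorial(k) = t_k.
Σ_(k=0)^n t_k = s_(n+1) − s_(0) = (-2**(n + 1)*(2*n**2 + 3*n - 1)*factorial(n + 1)) − (2), i.e. -4*2**n*n**3*factorial(n) - 10*2**n*n**2*factorial(n) - 4*2**n*n*factorial(n) + 2*2**n*factorial(n) - 2.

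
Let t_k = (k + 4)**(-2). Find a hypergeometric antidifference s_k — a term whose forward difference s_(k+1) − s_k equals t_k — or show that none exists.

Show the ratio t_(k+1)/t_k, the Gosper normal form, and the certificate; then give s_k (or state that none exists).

none (Gosper's algorithm certifies no s_k)

The ratio is (k + 4)**2/(k + 5)**2.
Gosper form: A/B · C(k+1)/C(k) with A=k**2 + 8*k + 16, B=k**2 + 10*k + 25, C=1.
Set up (k**2 + 8*k + 16)·f(k+1) − (k**2 + 8*k + 16)·f(k) − (1) = 0.
deg f ≤ 0 (via 2,2,0).
Generic f = c0 gives residual -1; -1 = 0 cannot hold, so t_k is not Gosper-summable.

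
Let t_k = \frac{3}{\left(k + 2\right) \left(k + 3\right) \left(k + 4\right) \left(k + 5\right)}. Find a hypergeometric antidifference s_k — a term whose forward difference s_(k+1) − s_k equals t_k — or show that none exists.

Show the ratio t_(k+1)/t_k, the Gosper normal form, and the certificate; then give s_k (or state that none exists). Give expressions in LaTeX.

s_k = \frac{k \left(k^{2} + 9 k + 26\right)}{24 \left(k + 2\right) \left(k + 3\right) \left(k + 4\right)}

Ratio r(k) = (k + 2)/(k + 6).
A = k + 2, B = k + 6, C = 1.
Key eq: (k + 2)·f(k+1) = (k + 5)·f(k) + (1).
From deg A=1, deg B=1, deg C=0: d=3.
Match coefficients ⇒ f(k) = k*(k**2 + 9*k + 26)/72.
R(k) = B(k−1)·f(k)/C(k) = k*(k + 5)*(k**2 + 9*k + 26)/72; s_k = R·t_k = k*(k**2 + 9*k + 26)/(24*(k + 2)*(k + 3)*(k + 4)).
Verify: 3/(k**4 + 14*k**3 + 71*k**2 + 154*k + 120) matches t_k.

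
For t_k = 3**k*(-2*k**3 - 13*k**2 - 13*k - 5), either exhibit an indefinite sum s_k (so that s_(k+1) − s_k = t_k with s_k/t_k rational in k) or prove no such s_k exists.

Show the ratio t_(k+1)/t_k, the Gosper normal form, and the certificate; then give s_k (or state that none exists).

s_k = 3**k*(-k**3 - 2*k**2 + 4*k - 4)

Compute t_(k+1)/t_k: get 3*(2*k**3 + 19*k**2 + 45*k + 33)/(2*k**3 + 13*k**2 + 13*k + 5).
Normal form (A,B,C) = (3, 1, k**3 + 13*k**2/2 + 13*k/2 + 5/2).
Solve (3)·f(k+1) − (1)·f(k) = k**3 + 13*k**2/2 + 13*k/2 + 5/2.
From deg A=0, deg B=0, deg C=3: d=3.
Match coefficients ⇒ f(k) = (k**3 + 2*k**2 - 4*k + 4)/2.
Get s_k = R·t_k = 3**k*(-k**3 - 2*k**2 + 4*k - 4) with R(k) = B(k−1)f(k)/C(k) = (k**3 + 2*k**2 - 4*k + 4)/(2*k**3 + 13*k**2 + 13*k + 5).
Verify: 3**k*(-2*k**3 - 13*k**2 - 13*k - 5) matches t_k.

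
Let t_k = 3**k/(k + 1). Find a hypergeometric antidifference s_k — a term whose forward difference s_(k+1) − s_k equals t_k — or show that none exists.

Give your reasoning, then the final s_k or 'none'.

no hypergeometric antidifference exists

Compute t_(k+1)/t_k: get 3*(k + 1)/(k + 2).
So A=3*k + 3 and B=k + 2, with C=1.
Need (3*k + 3)·f(k+1) − (k + 1)·f(k) = 1.
From deg A=1, deg B=1, deg C=0: d=-1.
Negative degree bound (-1): no f exists, t_k not Gosper-summable.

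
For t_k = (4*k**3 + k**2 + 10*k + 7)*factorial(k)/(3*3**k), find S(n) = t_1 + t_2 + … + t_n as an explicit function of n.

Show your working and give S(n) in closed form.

S(n) = 3**(-n - 1)*(-4*3**n + 4*n**3*factorial(n) + 13*n**2*factorial(n) + 13*n*factorial(n) + 4*factorial(n))

The ratio is (k + 1)*(10*k + 4*(k + 1)**3 + (k + 1)**2 + 17)/(3*(4*k**3 + k**2 + 10*k + 7)).
So A=k/3 + 1/3 and B=1, with C=k**3 + k**2/4 + 5*k/2 + 7/4.
Need (k/3 + 1/3)·f(k+1) − (1)·f(k) = k**3 + k**2/4 + 5*k/2 + 7/4.
d = 2 from the (1,0,3) case.
A polynomial solution: f(k) = 3*(4*k**2 + k - 1)/4.
Certificate R = B(k−1)f/C = 3*(4*k**2 + k - 1)/(4*k**3 + k**2 + 10*k + 7) gives s_k = (4*k**2 + k - 1)*factorial(k)/3**k.
Verify: (4*k**3 + k**2 + 10*k + 7)*factorial(k)/(3*3**k) matches t_k.
s_(n+1) = 3**(-n - 1)*(4*n**2 + 9*n + 4)*factorial(n + 1) and s_(1) = 4/3, so S(n) = 3**(-n - 1)*(-4*3**n + 4*n**3*factorial(n) + 13*n**2*factorial(n) + 13*n*factorial(n) + 4*factorial(n)).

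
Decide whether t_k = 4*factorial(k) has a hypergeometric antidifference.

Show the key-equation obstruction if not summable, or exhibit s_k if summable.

No — negative degree bound, so no certificate f.

t_(k+1)/t_k = k + 1.
So A=k + 1 and B=1, with C=1.
Solve (k + 1)·f(k+1) − (1)·f(k) = 1.
deg f ≤ -1 (via 1,0,0).
d = -1 < 0 ⇒ no nonzero polynomial f; not summable.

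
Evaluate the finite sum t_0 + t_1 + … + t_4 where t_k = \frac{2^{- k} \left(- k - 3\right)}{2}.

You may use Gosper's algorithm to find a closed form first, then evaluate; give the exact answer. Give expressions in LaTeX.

Step 1: r(k) = (k + 4)/(2*(k + 3)).
Take A(k)=1/2, B(k)=1, C(k)=k + 3.
Key eq: (1/2)·f(k+1) = (1)·f(k) + (k + 3).
Bound: deg f ≤ 1.
Solve for f: f(k) = -2*(k + 4) (degree 1 ≤ 1).
Certificate R = B(k−1)f/C = -2*(k + 4)/(k + 3) gives s_k = (k + 4)/2**k.
s_(k+1) − s_k = (-k - 3)/(2*2**k) = t_k.
Σ_(k=0)^(4) t_k = s_(5) − s_(0) = 9/32 − (4) = -119/32.

Σ = -119/32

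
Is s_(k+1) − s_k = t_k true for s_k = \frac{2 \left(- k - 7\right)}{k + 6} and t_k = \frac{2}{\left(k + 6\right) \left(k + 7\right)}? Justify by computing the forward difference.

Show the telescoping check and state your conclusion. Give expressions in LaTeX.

valid; difference matches t_k

s_(k+1) = 2*(-k - 8)/(k + 7)
s_(k+1) − s_k = 2/(k**2 + 13*k + 42)
(s_(k+1) − s_k) − t_k = 0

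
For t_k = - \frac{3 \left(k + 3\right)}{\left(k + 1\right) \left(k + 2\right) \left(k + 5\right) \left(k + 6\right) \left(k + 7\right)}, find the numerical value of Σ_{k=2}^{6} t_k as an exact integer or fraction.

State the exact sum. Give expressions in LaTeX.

Σ = -15/2912

Compute t_(k+1)/t_k: get (k + 1)*(k + 4)*(k + 5)/((k + 3)**2*(k + 8)).
So A=k + 1 and B=k + 8, with C=k**3 + 10*k**2 + 33*k + 36.
f must satisfy (k + 1)·f(k+1) − (k + 7)·f(k) = k**3 + 10*k**2 + 33*k + 36.
d = 6 from the (1,1,3) case.
A polynomial solution: f(k) = k*(k + 2)*(k + 3)*(k + 4)*(k**2 + 12*k + 41)/90.
Then R = B(k−1)f/C = k*(k + 2)*(k + 7)*(k**2 + 12*k + 41)/(90*(k + 3)), so s_k = R(k)·t_k = k*(-k**2 - 12*k - 41)/(30*(k**3 + 12*k**2 + 41*k + 30)).
s_(k+1) − s_k = 3*(-k - 3)/(k**5 + 21*k**4 + 163*k**3 + 567*k**2 + 844*k + 420) = t_k.
Telescoping: Σ = s_(7) − s_(2) = -203/6240 − (-23/840) = -15/2912.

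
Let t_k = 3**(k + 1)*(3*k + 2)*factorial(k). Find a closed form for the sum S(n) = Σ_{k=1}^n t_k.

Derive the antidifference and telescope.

S(n) = 9*3**n*factorial(n + 1) - 9

Compute t_(k+1)/t_k: get 3*(k + 1)*(3*k + 5)/(3*k + 2).
Normal form (A,B,C) = (3*k + 3, 1, k + 2/3).
Need (3*k + 3)·f(k+1) − (1)·f(k) = k + 2/3.
Degrees (1,0,1) ⇒ d ≤ 0.
Solving with deg f ≤ 0: f(k) = 1/3.
Get s_k = R·t_k = 3**(k + 1)*factorial(k) with R(k) = B(k−1)f(k)/C(k) = 1/(3*k + 2).
s_(k+1) − s_k = 3**(k + 1)*(3*k + 2)*factorial(k) = t_k.
s_(n+1) = 3**(n + 2)*factorial(n + 1) and s_(1) = 9, so S(n) = 9*3**n*factorial(n + 1) - 9.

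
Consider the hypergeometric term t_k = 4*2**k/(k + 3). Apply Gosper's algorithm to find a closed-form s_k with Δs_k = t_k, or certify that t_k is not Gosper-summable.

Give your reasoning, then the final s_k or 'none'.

Ratio r(k) = 2*(k + 3)/(k + 4).
Gosper form: A/B · C(k+1)/C(k) with A=2*k + 6, B=k + 4, C=1.
f must satisfy (2*k + 6)·f(k+1) − (k + 3)·f(k) = 1.
Degrees (1,1,0) ⇒ d ≤ -1.
Negative degree bound (-1): no f exists, t_k not Gosper-summable.

no hypergeometric antidifference exists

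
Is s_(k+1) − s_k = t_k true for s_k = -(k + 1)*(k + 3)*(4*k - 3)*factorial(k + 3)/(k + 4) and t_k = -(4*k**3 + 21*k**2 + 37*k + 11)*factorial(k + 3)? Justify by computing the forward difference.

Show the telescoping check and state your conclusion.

s_(k+1) = -(k + 2)*(k + 4)*(4*k + 1)*factorial(k + 4)/(k + 5)
s_(k+1) − s_k = -(4*k**5 + 53*k**4 + 269*k**3 + 647*k**2 + 681*k + 173)*factorial(k + 3)/((k + 4)*(k + 5))
(s_(k+1) − s_k) − t_k = (4*k**4 + 37*k**3 + 117*k**2 + 158*k + 47)*factorial(k + 3)/((k + 4)*(k + 5))

Invalid: residual (4*k**4 + 37*k**3 + 117*k**2 + 158*k + 47)*factorial(k + 3)/((k + 4)*(k + 5)) ≠ 0.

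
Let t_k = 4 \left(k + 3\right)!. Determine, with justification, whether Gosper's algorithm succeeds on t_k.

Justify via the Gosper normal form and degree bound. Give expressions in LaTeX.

No — t_k has no hypergeometric antidifference.

Compute t_(k+1)/t_k: get k + 4.
Factor: A=k + 4; B=1; C=1.
Solve (k + 4)·f(k+1) − (1)·f(k) = 1.
d = -1 from the (1,0,0) case.
Bound -1 < 0, so the key equation has no polynomial solution.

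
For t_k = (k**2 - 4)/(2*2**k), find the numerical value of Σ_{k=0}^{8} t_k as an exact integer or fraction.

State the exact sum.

The ratio is ((k + 1)**2 - 4)/(2*(k**2 - 4)).
Factor: A=1/2; B=1; C=k**2 - 4.
Solve (1/2)·f(k+1) − (1)·f(k) = k**2 - 4.
From deg A=0, deg B=0, deg C=2: d=2.
Match coefficients ⇒ f(k) = -2*(k**2 + 2*k - 1).
Get s_k = R·t_k = (-k**2 - 2*k + 1)/2**k with R(k) = B(k−1)f(k)/C(k) = -2*(k**2 + 2*k - 1)/((k - 2)*(k + 2)).
Check: Δs_k = (k**2 - 4)/(2*2**k). ✓
Telescoping: Σ = s_(9) − s_(0) = -49/256 − (1) = -305/256.

Σ = -305/256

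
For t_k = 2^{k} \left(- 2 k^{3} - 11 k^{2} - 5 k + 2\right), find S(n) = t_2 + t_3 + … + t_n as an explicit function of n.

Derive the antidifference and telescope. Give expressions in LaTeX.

r(k) = 2*(2*k**3 + 17*k**2 + 33*k + 16)/(2*k**3 + 11*k**2 + 5*k - 2) after simplifying.
Take A(k)=2, B(k)=1, C(k)=k**3 + 11*k**2/2 + 5*k/2 - 1.
Solve (2)·f(k+1) − (1)·f(k) = k**3 + 11*k**2/2 + 5*k/2 - 1.
deg f ≤ 3 (via 0,0,3).
Match coefficients ⇒ f(k) = (k - 1)*(2*k**2 + k - 2)/2.
Certificate R = B(k−1)f/C = (k - 1)*(2*k**2 + k - 2)/(2*k**3 + 11*k**2 + 5*k - 2) gives s_k = 2**k*(-2*k**3 + k**2 + 3*k - 2).
Check: Δs_k = 2**k*(-2*k**3 - 11*k**2 - 5*k + 2). ✓
Evaluate: s_(n+1) = 2**(n + 1)*n*(-2*n**2 - 5*n - 1); subtract s_(2) = -32 ⇒ S(n) = -4*2**n*n**3 - 10*2**n*n**2 - 2*2**n*n + 32.

S(n) = - 4 \cdot 2^{n} n^{3} - 10 \cdot 2^{n} n^{2} - 2 \cdot 2^{n} n + 32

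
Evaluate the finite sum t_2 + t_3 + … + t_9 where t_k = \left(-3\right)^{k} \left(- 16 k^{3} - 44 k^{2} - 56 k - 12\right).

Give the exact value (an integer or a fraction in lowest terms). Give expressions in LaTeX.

Σ = 249009264

Compute t_(k+1)/t_k: get 3*(-4*k**3 - 23*k**2 - 48*k - 32)/(4*k**3 + 11*k**2 + 14*k + 3).
So A=-3 and B=1, with C=k**3 + 11*k**2/4 + 7*k/2 + 3/4.
Set up (-3)·f(k+1) − (1)·f(k) − (k**3 + 11*k**2/4 + 7*k/2 + 3/4) = 0.
Bound: deg f ≤ 3.
Match coefficients ⇒ f(k) = -(4*k**3 + 2*k**2 + 2*k - 3)/16.
So s_k = (B(k−1)f/C)·t_k = (-(4*k**3 + 2*k**2 + 2*k - 3)/(4*(4*k**3 + 11*k**2 + 14*k + 3)))·t_k = (-3)**k*(4*k**3 + 2*k**2 + 2*k - 3).
Verify: (-3)**k*(-16*k**3 - 44*k**2 - 56*k - 12) matches t_k.
Evaluate s at k=10 and k=2: 249009633 and 369; difference 249009264.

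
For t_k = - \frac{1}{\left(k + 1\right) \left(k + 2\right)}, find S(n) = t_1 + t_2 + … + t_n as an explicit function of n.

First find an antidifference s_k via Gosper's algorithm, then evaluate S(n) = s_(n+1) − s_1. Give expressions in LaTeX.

S(n) = - \frac{n}{2 n + 4}

Compute t_(k+1)/t_k: get (k + 1)/(k + 3).
Gosper form: A/B · C(k+1)/C(k) with A=k + 1, B=k + 3, C=1.
f must satisfy (k + 1)·f(k+1) − (k + 2)·f(k) = 1.
Degrees (1,1,0) ⇒ d ≤ 1.
Solving with deg f ≤ 1: f(k) = k.
R(k) = B(k−1)·f(k)/C(k) = k*(k + 2); s_k = R·t_k = -k/(k + 1).
Δs = -1/(k**2 + 3*k + 2), as required.
Evaluate: s_(n+1) = (-n - 1)/(n + 2); subtract s_(1) = -1/2 ⇒ S(n) = -n/(2*n + 4).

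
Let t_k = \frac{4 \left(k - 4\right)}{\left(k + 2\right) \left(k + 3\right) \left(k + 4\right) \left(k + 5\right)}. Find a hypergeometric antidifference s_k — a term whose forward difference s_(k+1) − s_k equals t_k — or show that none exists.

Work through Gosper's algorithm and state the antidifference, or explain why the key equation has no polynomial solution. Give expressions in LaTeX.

t_(k+1)/t_k = (k - 3)*(k + 2)/((k - 4)*(k + 6)).
Factor: A=k + 2; B=k + 6; C=k - 4.
Need (k + 2)·f(k+1) − (k + 5)·f(k) = k - 4.
Bound: deg f ≤ 3.
Coefficient equations give f(k) = -k*(k**2 + 9*k + 38)/24.
So s_k = (B(k−1)f/C)·t_k = (-k*(k + 5)*(k**2 + 9*k + 38)/(24*(k - 4)))·t_k = k*(-k**2 - 9*k - 38)/(6*(k + 2)*(k + 3)*(k + 4)).
Δs = 4*(k - 4)/(k**4 + 14*k**3 + 71*k**2 + 154*k + 120), as required.

s_k = \frac{k \left(- k^{2} - 9 k - 38\right)}{6 \left(k + 2\right) \left(k + 3\right) \left(k + 4\right)}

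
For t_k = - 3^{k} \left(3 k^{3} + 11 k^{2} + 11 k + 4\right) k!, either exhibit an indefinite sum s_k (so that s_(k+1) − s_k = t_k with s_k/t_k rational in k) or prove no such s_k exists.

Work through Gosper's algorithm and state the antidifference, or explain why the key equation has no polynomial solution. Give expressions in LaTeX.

s_k = - 3^{k} \left(k^{2} + k - 1\right) k!

t_(k+1)/t_k = 3*(3*k**4 + 23*k**3 + 62*k**2 + 71*k + 29)/(3*k**3 + 11*k**2 + 11*k + 4).
Take A(k)=3*k + 3, B(k)=1, C(k)=k**3 + 11*k**2/3 + 11*k/3 + 4/3.
Solve (3*k + 3)·f(k+1) − (1)·f(k) = k**3 + 11*k**2/3 + 11*k/3 + 4/3.
deg f ≤ 2 (via 1,0,3).
Solve for f: f(k) = (k**2 + k - 1)/3 (degree 2 ≤ 2).
R(k) = B(k−1)·f(k)/C(k) = (k**2 + k - 1)/(3*k**3 + 11*k**2 + 11*k + 4); s_k = R·t_k = -3**k*(k**2 + k - 1)*factorial(k).
Verify: -3**k*(3*k**3 + 11*k**2 + 11*k + 4)*factorial(k) matches t_k.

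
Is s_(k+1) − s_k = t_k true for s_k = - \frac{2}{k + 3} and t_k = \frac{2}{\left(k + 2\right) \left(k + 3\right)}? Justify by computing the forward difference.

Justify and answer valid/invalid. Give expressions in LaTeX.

Invalid: residual - \frac{4}{k^{3} + 9 k^{2} + 26 k + 24} ≠ 0.

s_(k+1) = -2/(k + 4)
s_(k+1) − s_k = 2/((k + 3)*(k + 4))
(s_(k+1) − s_k) − t_k = -4/(k**3 + 9*k**2 + 26*k + 24)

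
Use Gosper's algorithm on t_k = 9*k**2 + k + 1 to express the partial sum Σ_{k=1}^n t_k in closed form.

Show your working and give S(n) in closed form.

The ratio is (k + 9*(k + 1)**2 + 2)/(9*k**2 + k + 1).
So A=1 and B=1, with C=k**2 + k/9 + 1/9.
Key eq: (1)·f(k+1) = (1)·f(k) + (k**2 + k/9 + 1/9).
deg f ≤ 3 (via 0,0,2).
A polynomial solution: f(k) = k*(3*k**2 - 4*k + 2)/9.
So s_k = (B(k−1)f/C)·t_k = (k*(3*k**2 - 4*k + 2)/(9*k**2 + k + 1))·t_k = k*(3*k**2 - 4*k + 2).
s_(k+1) − s_k = 9*k**2 + k + 1 = t_k.
Telescope: S(n) = s_(n+1) − s_(1) = 3*n**3 + 5*n**2 + 3*n + 1 − (1) = n*(3*n**2 + 5*n + 3).

S(n) = n*(3*n**2 + 5*n + 3)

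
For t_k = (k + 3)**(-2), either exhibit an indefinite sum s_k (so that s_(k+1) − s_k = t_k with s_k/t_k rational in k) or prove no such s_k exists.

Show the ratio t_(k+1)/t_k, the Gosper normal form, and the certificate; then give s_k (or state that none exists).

no hypergeometric antidifference exists

The ratio is (k + 3)**2/(k + 4)**2.
Take A(k)=k**2 + 6*k + 9, B(k)=k**2 + 8*k + 16, C(k)=1.
Set up (k**2 + 6*k + 9)·f(k+1) − (k**2 + 6*k + 9)·f(k) − (1) = 0.
From deg A=2, deg B=2, deg C=0: d=0.
Write f(k) = c0. Then LHS − RHS = -1, requiring -1 = 0: contradictory. No certificate.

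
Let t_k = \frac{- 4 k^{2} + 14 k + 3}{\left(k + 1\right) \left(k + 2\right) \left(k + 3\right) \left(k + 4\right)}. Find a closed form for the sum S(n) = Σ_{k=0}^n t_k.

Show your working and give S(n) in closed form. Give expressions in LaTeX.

S(n) = \frac{4 n^{2} + 7 n + 3}{n^{3} + 9 n^{2} + 26 n + 24}

r(k) = (k + 1)*(14*k - 4*(k + 1)**2 + 17)/((k + 5)*(-4*k**2 + 14*k + 3)) after simplifying.
Factor: A=k + 1; B=k + 5; C=k**2 - 7*k/2 - 3/4.
f must satisfy (k + 1)·f(k+1) − (k + 4)·f(k) = k**2 - 7*k/2 - 3/4.
d = 3 from the (1,1,2) case.
A polynomial solution: f(k) = -k*(4*k - 1)/4.
So s_k = (B(k−1)f/C)·t_k = (-k*(k + 4)*(4*k - 1)/(4*k**2 - 14*k - 3))·t_k = k*(4*k - 1)/((k + 1)*(k + 2)*(k + 3)).
Verify: (-4*k**2 + 14*k + 3)/(k**4 + 10*k**3 + 35*k**2 + 50*k + 24) matches t_k.
Σ_(k=0)^n t_k = s_(n+1) − s_(0) = ((4*n**2 + 7*n + 3)/(n**3 + 9*n**2 + 26*n + 24)) − (0), i.e. (4*n**2 + 7*n + 3)/(n**3 + 9*n**2 + 26*n + 24).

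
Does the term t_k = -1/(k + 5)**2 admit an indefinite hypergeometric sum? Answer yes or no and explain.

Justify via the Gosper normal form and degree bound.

No — key equation has no polynomial f.

Ratio r(k) = (k + 5)**2/(k + 6)**2.
Factor: A=k**2 + 10*k + 25; B=k**2 + 12*k + 36; C=1.
f must satisfy (k**2 + 10*k + 25)·f(k+1) − (k**2 + 10*k + 25)·f(k) = 1.
d = 0 from the (2,2,0) case.
Write f(k) = c0. Then LHS − RHS = -1, requiring -1 = 0: contradictory. No certificate.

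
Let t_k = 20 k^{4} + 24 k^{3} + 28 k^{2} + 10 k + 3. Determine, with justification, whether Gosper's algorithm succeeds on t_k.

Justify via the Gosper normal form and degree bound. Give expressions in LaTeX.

Yes. s_k = k \left(4 k^{4} - 4 k^{3} + 4 k^{2} - 3 k + 2\right).

Compute t_(k+1)/t_k: get (20*k**4 + 104*k**3 + 220*k**2 + 218*k + 85)/(20*k**4 + 24*k**3 + 28*k**2 + 10*k + 3).
Take A(k)=1, B(k)=1, C(k)=k**4 + 6*k**3/5 + 7*k**2/5 + k/2 + 3/20.
Key eq: (1)·f(k+1) = (1)·f(k) + (k**4 + 6*k**3/5 + 7*k**2/5 + k/2 + 3/20).
deg f ≤ 5 (via 0,0,4).
Match coefficients ⇒ f(k) = k*(4*k**4 - 4*k**3 + 4*k**2 - 3*k + 2)/20.
Then R = B(k−1)f/C = k*(4*k**4 - 4*k**3 + 4*k**2 - 3*k + 2)/(20*k**4 + 24*k**3 + 28*k**2 + 10*k + 3), so s_k = R(k)·t_k = k*(4*k**4 - 4*k**3 + 4*k**2 - 3*k + 2).
Check: Δs_k = 20*k**4 + 24*k**3 + 28*k**2 + 10*k + 3. ✓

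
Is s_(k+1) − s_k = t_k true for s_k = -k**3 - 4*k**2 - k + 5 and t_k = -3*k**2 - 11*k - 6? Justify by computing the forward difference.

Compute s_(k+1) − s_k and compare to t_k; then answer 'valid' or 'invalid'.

s_(k+1) = -k - (k + 1)**3 - 4*(k + 1)**2 + 4
s_(k+1) − s_k = -3*k**2 - 11*k - 6
(s_(k+1) − s_k) − t_k = 0

valid; difference matches t_k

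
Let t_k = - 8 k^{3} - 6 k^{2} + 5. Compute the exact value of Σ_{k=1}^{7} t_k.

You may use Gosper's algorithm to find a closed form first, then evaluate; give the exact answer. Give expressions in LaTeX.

Σ = -7077

r(k) = (8*(k + 1)**3 + 6*(k + 1)**2 - 5)/(8*k**3 + 6*k**2 - 5) after simplifying.
So A=1 and B=1, with C=k**3 + 3*k**2/4 - 5/8.
f must satisfy (1)·f(k+1) − (1)·f(k) = k**3 + 3*k**2/4 - 5/8.
Bound: deg f ≤ 4.
Match coefficients ⇒ f(k) = k*(2*k**3 - 2*k**2 - k - 4)/8.
Then R = B(k−1)f/C = k*(2*k**3 - 2*k**2 - k - 4)/(8*k**3 + 6*k**2 - 5), so s_k = R(k)·t_k = k*(-2*k**3 + 2*k**2 + k + 4).
Check: Δs_k = -8*k**3 - 6*k**2 + 5. ✓
Sum = s_(8) − s_(1); s_(8) = -7072, s_(1) = 5 ⇒ -7077.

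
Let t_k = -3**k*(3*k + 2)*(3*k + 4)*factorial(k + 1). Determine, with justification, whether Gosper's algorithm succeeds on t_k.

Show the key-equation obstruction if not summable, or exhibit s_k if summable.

Yes. s_k = -3**k*(3*k - 2)*factorial(k + 1).

r(k) = 3*(k + 2)*(3*k + 5)*(3*k + 7)/((3*k + 2)*(3*k + 4)) after simplifying.
Normal form (A,B,C) = (3*k + 6, 1, k**2 + 2*k + 8/9).
Need (3*k + 6)·f(k+1) − (1)·f(k) = k**2 + 2*k + 8/9.
Degrees (1,0,2) ⇒ d ≤ 1.
A polynomial solution: f(k) = (3*k - 2)/9.
R(k) = B(k−1)·f(k)/C(k) = (3*k - 2)/((3*k + 2)*(3*k + 4)); s_k = R·t_k = -3**k*(3*k - 2)*factorial(k + 1).
s_(k+1) − s_k = -3**k*(3*k + 2)*(3*k + 4)*factorial(k + 1) = t_k.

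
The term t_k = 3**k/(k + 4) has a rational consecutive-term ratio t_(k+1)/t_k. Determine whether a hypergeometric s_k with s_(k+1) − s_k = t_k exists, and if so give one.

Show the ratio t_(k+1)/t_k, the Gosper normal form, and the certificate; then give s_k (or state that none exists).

Step 1: r(k) = 3*(k + 4)/(k + 5).
Normal form (A,B,C) = (3*k + 12, k + 5, 1).
Key eq: (3*k + 12)·f(k+1) = (k + 4)·f(k) + (1).
Bound: deg f ≤ -1.
Bound -1 < 0, so the key equation has no polynomial solution.

none — t_k is not Gosper-summable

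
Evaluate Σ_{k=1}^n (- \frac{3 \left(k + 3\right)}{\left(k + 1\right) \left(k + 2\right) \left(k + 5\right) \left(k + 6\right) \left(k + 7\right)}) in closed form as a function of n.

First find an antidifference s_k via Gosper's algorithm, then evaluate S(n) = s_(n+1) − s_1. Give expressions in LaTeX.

S(n) = \frac{n \left(- n^{2} - 15 n - 68\right)}{84 \left(n^{3} + 15 n^{2} + 68 n + 84\right)}

t_(k+1)/t_k = (k + 1)*(k + 4)*(k + 5)/((k + 3)**2*(k + 8)).
Normal form (A,B,C) = (k + 1, k + 8, k**3 + 10*k**2 + 33*k + 36).
Set up (k + 1)·f(k+1) − (k + 7)·f(k) − (k**3 + 10*k**2 + 33*k + 36) = 0.
Degrees (1,1,3) ⇒ d ≤ 6.
Match coefficients ⇒ f(k) = k*(k + 2)*(k + 3)*(k + 4)*(k**2 + 12*k + 41)/90.
Get s_k = R·t_k = k*(-k**2 - 12*k - 41)/(30*(k**3 + 12*k**2 + 41*k + 30)) with R(k) = B(k−1)f(k)/C(k) = k*(k + 2)*(k + 7)*(k**2 + 12*k + 41)/(90*(k + 3)).
s_(k+1) − s_k = 3*(-k - 3)/(k**5 + 21*k**4 + 163*k**3 + 567*k**2 + 844*k + 420) = t_k.
s_(n+1) = (-n**3 - 15*n**2 - 68*n - 54)/(30*(n**3 + 15*n**2 + 68*n + 84)) and s_(1) = -3/140, so S(n) = n*(-n**2 - 15*n - 68)/(84*(n**3 + 15*n**2 + 68*n + 84)).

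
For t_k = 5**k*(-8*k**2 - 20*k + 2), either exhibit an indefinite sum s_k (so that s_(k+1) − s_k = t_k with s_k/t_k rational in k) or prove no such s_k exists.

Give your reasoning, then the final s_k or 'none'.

s_k = 5**k*(3 - 2*k**2)

Ratio r(k) = 5*(4*k**2 + 18*k + 13)/(4*k**2 + 10*k - 1).
Gosper form: A/B · C(k+1)/C(k) with A=5, B=1, C=k**2 + 5*k/2 - 1/4.
Set up (5)·f(k+1) − (1)·f(k) − (k**2 + 5*k/2 - 1/4) = 0.
Bound: deg f ≤ 2.
Solve for f: f(k) = (2*k**2 - 3)/8 (degree 2 ≤ 2).
Get s_k = R·t_k = 5**k*(3 - 2*k**2) with R(k) = B(k−1)f(k)/C(k) = (2*k**2 - 3)/(2*(4*k**2 + 10*k - 1)).
Check: Δs_k = 5**k*(-8*k**2 - 20*k + 2). ✓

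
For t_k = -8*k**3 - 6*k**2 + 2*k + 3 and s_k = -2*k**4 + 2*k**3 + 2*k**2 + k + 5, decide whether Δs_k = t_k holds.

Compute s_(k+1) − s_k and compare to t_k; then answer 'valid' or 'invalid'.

s_(k+1) = -2*k**4 - 6*k**3 - 4*k**2 + 3*k + 8
s_(k+1) − s_k = -8*k**3 - 6*k**2 + 2*k + 3
(s_(k+1) − s_k) − t_k = 0

valid (s_(k+1) − s_k reduces to t_k)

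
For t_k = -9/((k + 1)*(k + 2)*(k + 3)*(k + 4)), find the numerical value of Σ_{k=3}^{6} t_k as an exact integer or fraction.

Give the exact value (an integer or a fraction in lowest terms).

Σ = -1/48

Ratio r(k) = (k + 1)/(k + 5).
So A=k + 1 and B=k + 5, with C=1.
f must satisfy (k + 1)·f(k+1) − (k + 4)·f(k) = 1.
d = 3 from the (1,1,0) case.
A polynomial solution: f(k) = k*(k**2 + 6*k + 11)/18.
Then R = B(k−1)f/C = k*(k + 4)*(k**2 + 6*k + 11)/18, so s_k = R(k)·t_k = k*(-k**2 - 6*k - 11)/(2*(k + 1)*(k + 2)*(k + 3)).
Check: Δs_k = -9/(k**4 + 10*k**3 + 35*k**2 + 50*k + 24). ✓
Telescoping: Σ = s_(7) − s_(3) = -119/240 − (-19/40) = -1/48.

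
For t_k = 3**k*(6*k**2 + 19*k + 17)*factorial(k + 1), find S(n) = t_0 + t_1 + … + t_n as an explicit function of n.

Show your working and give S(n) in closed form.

Compute t_(k+1)/t_k: get 3*(6*k**3 + 43*k**2 + 104*k + 84)/(6*k**2 + 19*k + 17).
So A=3*k + 6 and B=1, with C=k**2 + 19*k/6 + 17/6.
Key eq: (3*k + 6)·f(k+1) = (1)·f(k) + (k**2 + 19*k/6 + 17/6).
From deg A=1, deg B=0, deg C=2: d=1.
Solve for f: f(k) = (2*k + 1)/6 (degree 1 ≤ 1).
So s_k = (B(k−1)f/C)·t_k = ((2*k + 1)/(6*k**2 + 19*k + 17))·t_k = 3**k*(2*k + 1)*factorial(k + 1).
Δs = 3**k*(6*k**2 + 19*k + 17)*factorial(k + 1), as required.
Telescope: S(n) = s_(n+1) − s_(0) = 3**(n + 1)*(2*n + 3)*factorial(n + 2) − (1) = 6*3**n*n*factorial(n + 2) + 9*3**n*factorial(n + 2) - 1.

S(n) = 6*3**n*n*factorial(n + 2) + 9*3**n*factorial(n + 2) - 1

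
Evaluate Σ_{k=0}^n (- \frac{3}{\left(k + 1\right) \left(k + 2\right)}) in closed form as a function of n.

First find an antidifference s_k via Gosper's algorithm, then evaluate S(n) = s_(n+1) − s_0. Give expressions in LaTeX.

r(k) = (k + 1)/(k + 3) after simplifying.
Gosper form: A/B · C(k+1)/C(k) with A=k + 1, B=k + 3, C=1.
Need (k + 1)·f(k+1) − (k + 2)·f(k) = 1.
deg f ≤ 1 (via 1,1,0).
Match coefficients ⇒ f(k) = k.
Then R = B(k−1)f/C = k*(k + 2), so s_k = R(k)·t_k = -3*k/(k + 1).
Check: Δs_k = -3/(k**2 + 3*k + 2). ✓
Telescope: S(n) = s_(n+1) − s_(0) = 3*(-n - 1)/(n + 2) − (0) = 3*(-n - 1)/(n + 2).

S(n) = \frac{3 \left(- n - 1\right)}{n + 2}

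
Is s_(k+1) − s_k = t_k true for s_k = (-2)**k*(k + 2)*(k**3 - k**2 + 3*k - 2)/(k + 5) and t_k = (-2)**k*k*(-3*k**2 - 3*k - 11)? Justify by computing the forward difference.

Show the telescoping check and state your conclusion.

Invalid: residual (-2)**k*(9*k**4 + 57*k**3 + 75*k**2 + 174*k - 6)/(k**2 + 11*k + 30) ≠ 0.

s_(k+1) = (-2)**(k + 1)*(k + 3)*(3*k + (k + 1)**3 - (k + 1)**2 + 1)/(k + 6)
s_(k+1) − s_k = (-2)**k*(-3*k**5 - 27*k**4 - 77*k**3 - 136*k**2 - 156*k - 6)/(k**2 + 11*k + 30)
(s_(k+1) − s_k) − t_k = (-2)**k*(9*k**4 + 57*k**3 + 75*k**2 + 174*k - 6)/(k**2 + 11*k + 30)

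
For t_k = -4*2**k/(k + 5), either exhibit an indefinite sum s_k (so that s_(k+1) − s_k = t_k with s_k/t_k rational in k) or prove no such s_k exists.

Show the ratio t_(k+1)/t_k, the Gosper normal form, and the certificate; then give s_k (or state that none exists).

none (Gosper's algorithm certifies no s_k)

r(k) = 2*(k + 5)/(k + 6) after simplifying.
Take A(k)=2*k + 10, B(k)=k + 6, C(k)=1.
Set up (2*k + 10)·f(k+1) − (k + 5)·f(k) − (1) = 0.
Bound: deg f ≤ -1.
d = -1 < 0 ⇒ no nonzero polynomial f; not summable.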